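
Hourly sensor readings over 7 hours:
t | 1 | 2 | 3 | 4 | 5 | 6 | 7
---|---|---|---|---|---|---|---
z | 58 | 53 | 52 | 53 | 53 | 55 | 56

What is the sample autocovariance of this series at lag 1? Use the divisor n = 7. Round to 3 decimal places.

0.437

Mean z̄ = (58 + 53 + 52 + 53 + 53 + 55 + 56)/7 = 54.2857
Σ_{t=1}^{6}(z_t−z̄)(z_{t+1}−z̄) = 3.0612
γ_1 = 3.0612 / 7 = 0.437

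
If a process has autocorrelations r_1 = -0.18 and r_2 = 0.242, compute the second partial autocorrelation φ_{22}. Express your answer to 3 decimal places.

φ_{22} = (r_2 − r_1²) / (1 − r_1²)
r_1² = (-0.18)² = 0.0324
Numerator = 0.242 − 0.0324 = 0.2096; denominator = 1 − 0.0324 = 0.9676
φ_{22} = 0.2096 / 0.9676 = 0.217

0.217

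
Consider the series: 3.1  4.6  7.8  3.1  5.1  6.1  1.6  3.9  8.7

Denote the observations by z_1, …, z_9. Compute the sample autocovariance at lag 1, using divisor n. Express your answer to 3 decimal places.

-1.128

Mean z̄ = (3.1 + 4.6 + 7.8 + 3.1 + 5.1 + 6.1 + 1.6 + 3.9 + 8.7)/9 = 4.8889
Σ_{t=1}^{8}(z_t−z̄)(z_{t+1}−z̄) = -10.1535
γ_1 = -10.1535 / 9 = -1.128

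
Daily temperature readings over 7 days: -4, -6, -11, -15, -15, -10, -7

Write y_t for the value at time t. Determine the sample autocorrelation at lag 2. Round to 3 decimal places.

-0.296

Mean ȳ = (-4 − 6 − 11 − 15 − 15 − 10 − 7)/7 = -9.7143
Deviations from mean: 5.7143, 3.7143, -1.2857, -5.2857, -5.2857, -0.2857, 2.7143
Σ(y_t−ȳ)(y_{t+2}−ȳ) = (-7.3469) + (-19.6327) + (6.7959) + (1.5102) + (-14.3469) = -33.0204
Denominator Σ(y_t−ȳ)² = 111.4286
r_2 = -33.0204 / 111.4286 = -0.296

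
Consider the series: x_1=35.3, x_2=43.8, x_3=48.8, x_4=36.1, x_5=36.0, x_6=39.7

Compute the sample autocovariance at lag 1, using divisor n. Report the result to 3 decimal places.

Mean x̄ = (35.3 + 43.8 + 48.8 + 36.1 + 36.0 + 39.7)/6 = 39.9500
Σ_{t=1}^{5}(x_t−x̄)(x_{t+1}−x̄) = -1.7075
γ_1 = -1.7075 / 6 = -0.285

-0.285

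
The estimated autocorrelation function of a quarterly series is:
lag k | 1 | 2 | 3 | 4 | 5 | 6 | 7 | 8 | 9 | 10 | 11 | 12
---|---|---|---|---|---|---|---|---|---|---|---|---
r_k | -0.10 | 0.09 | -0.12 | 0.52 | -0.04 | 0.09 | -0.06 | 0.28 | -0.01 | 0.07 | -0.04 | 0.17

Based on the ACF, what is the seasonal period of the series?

The largest autocorrelation is r_4 = 0.52, with weaker echoes at lags 8 (0.28) and 12 (0.17); the remaining lags stay at or below 0.09.
The dominant spike at lag 4 indicates a seasonal period of 4.

4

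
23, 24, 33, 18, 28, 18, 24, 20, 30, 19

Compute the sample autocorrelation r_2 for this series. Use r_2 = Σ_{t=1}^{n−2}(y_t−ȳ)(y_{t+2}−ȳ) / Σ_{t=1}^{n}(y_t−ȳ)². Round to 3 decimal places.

Mean ȳ = (23 + 24 + 33 + 18 + 28 + 18 + 24 + 20 + 30 + 19)/10 = 23.7000
Numerator Σ_{t=1}^{8}(y_t−ȳ)(y_{t+2}−ȳ) = 105.9200
Denominator Σ(y_t−ȳ)² = 246.1000
r_2 = 105.9200 / 246.1000 = 0.430

0.430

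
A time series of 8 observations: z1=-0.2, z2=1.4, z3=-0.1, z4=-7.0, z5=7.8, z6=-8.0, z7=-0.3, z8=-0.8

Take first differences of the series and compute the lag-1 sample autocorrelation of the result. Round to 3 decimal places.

-0.781

First differences Δz: 1.6, -1.5, -6.9, 14.8, -15.8, 7.7, -0.5
Mean of differences = -0.0857
Numerator Σ(Δz_t−Δz̄)(Δz_{t+1}−Δz̄) = -453.6731
Denominator Σ(Δz_t−Δz̄)² = 580.5886
r_1(Δz) = -453.6731 / 580.5886 = -0.781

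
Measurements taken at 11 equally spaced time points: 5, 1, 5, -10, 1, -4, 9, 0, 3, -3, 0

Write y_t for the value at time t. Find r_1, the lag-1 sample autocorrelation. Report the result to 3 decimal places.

-0.383

Mean ȳ = (5 + 1 + 5 − 10 + 1 − 4 + 9 + 0 + 3 − 3 + 0)/11 = 0.6364
Numerator Σ_{t=1}^{10}(y_t−ȳ)(y_{t+1}−ȳ) = -100.6777
Denominator Σ(y_t−ȳ)² = 262.5455
r_1 = -100.6777 / 262.5455 = -0.383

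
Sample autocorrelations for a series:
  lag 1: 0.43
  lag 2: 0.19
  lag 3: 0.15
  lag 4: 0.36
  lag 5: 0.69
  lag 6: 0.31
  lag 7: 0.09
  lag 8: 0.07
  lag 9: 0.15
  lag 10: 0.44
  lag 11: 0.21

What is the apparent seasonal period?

The largest autocorrelation is r_5 = 0.69, with a weaker echo at lag 10 (0.44); the remaining lags stay at or below 0.43. The elevated value at lag 1 (0.43), dropping to 0.19 at lag 2, reflects decaying short-term dependence rather than seasonality.
The dominant spike at lag 5 indicates a seasonal period of 5.

5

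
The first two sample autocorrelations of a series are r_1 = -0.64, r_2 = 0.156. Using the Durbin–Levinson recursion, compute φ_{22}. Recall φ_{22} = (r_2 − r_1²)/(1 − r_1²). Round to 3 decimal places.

-0.430

φ_{22} = (r_2 − r_1²) / (1 − r_1²)
r_1² = (-0.64)² = 0.4096
Numerator = 0.156 − 0.4096 = -0.2536; denominator = 1 − 0.4096 = 0.5904
φ_{22} = -0.2536 / 0.5904 = -0.430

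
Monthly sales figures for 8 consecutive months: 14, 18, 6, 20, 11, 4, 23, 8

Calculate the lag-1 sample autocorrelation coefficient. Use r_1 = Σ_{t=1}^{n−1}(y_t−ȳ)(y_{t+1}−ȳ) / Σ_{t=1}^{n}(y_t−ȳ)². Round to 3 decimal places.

-0.644

Mean ȳ = (14 + 18 + 6 + 20 + 11 + 4 + 23 + 8)/8 = 13.0000
Σ(y_t−ȳ)(y_{t+1}−ȳ) = (5.0000) + (-35.0000) + (-49.0000) + (-14.0000) + (18.0000) + (-90.0000) + (-50.0000) = -215.0000
Denominator Σ(y_t−ȳ)² = 334.0000
r_1 = -215.0000 / 334.0000 = -0.644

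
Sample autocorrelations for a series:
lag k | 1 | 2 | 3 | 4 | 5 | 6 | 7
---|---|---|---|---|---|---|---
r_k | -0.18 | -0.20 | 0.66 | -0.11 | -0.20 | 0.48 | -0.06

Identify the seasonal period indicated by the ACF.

3

The largest autocorrelation is r_3 = 0.66, with a weaker echo at lag 6 (0.48); the remaining lags stay at or below -0.06.
The dominant spike at lag 3 indicates a seasonal period of 3.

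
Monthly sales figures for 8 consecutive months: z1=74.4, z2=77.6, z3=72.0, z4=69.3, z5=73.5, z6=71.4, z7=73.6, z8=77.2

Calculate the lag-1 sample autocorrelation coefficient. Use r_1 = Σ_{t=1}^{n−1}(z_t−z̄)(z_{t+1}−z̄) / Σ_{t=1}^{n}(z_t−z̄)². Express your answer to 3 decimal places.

0.080

Mean z̄ = (74.4 + 77.6 + 72.0 + 69.3 + 73.5 + 71.4 + 73.6 + 77.2)/8 = 73.6250
Deviations from mean: 0.7750, 3.9750, -1.6250, -4.3250, -0.1250, -2.2250, -0.0250, 3.5750
Σ(z_t−z̄)(z_{t+1}−z̄) = (3.0806) + (-6.4594) + (7.0281) + (0.5406) + (0.2781) + (0.0556) + (-0.0894) = 4.4344
Denominator Σ(z_t−z̄)² = 55.4950
r_1 = 4.4344 / 55.4950 = 0.080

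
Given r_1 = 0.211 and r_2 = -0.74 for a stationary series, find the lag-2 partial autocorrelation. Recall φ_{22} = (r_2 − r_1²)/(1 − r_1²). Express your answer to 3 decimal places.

-0.821

φ_{22} = (r_2 − r_1²) / (1 − r_1²)
r_1² = (0.211)² = 0.044521
Numerator = -0.74 − 0.0445 = -0.7845; denominator = 1 − 0.0445 = 0.9555
φ_{22} = -0.7845 / 0.9555 = -0.821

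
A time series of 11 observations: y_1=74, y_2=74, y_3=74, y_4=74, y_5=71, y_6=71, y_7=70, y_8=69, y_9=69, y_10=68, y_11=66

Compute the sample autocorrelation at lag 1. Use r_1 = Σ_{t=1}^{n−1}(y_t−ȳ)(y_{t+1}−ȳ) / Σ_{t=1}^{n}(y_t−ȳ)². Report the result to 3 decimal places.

Mean ȳ = (74 + 74 + 74 + 74 + 71 + 71 + 70 + 69 + 69 + 68 + 66)/11 = 70.9091
Numerator Σ_{t=1}^{10}(y_t−ȳ)(y_{t+1}−ȳ) = 54.0826
Denominator Σ(y_t−ȳ)² = 78.9091
r_1 = 54.0826 / 78.9091 = 0.685

0.685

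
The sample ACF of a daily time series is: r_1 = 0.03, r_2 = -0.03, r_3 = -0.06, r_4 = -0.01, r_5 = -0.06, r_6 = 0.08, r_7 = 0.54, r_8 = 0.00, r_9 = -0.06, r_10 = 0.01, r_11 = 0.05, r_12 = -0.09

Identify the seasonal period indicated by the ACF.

7

The largest autocorrelation is r_7 = 0.54; the remaining lags stay at or below 0.08.
The dominant spike at lag 7 indicates a seasonal period of 7.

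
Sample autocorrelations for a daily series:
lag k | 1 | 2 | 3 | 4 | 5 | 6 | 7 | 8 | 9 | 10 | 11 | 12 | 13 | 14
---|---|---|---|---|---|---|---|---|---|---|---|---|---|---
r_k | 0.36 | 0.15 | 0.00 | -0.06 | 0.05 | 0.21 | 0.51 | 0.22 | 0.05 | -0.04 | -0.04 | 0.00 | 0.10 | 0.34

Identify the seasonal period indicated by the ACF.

The largest autocorrelation is r_7 = 0.51; the remaining lags stay at or below 0.36. The elevated value at lag 1 (0.36), dropping to 0.15 at lag 2, reflects decaying short-term dependence rather than seasonality.
The dominant spike at lag 7 indicates a seasonal period of 7.

7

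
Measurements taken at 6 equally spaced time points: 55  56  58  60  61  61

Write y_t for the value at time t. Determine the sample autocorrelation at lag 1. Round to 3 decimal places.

0.575

Mean ȳ = (55 + 56 + 58 + 60 + 61 + 61)/6 = 58.5000
Σ(y_t−ȳ)(y_{t+1}−ȳ) = (8.7500) + (1.2500) + (-0.7500) + (3.7500) + (6.2500) = 19.2500
Denominator Σ(y_t−ȳ)² = 33.5000
r_1 = 19.2500 / 33.5000 = 0.575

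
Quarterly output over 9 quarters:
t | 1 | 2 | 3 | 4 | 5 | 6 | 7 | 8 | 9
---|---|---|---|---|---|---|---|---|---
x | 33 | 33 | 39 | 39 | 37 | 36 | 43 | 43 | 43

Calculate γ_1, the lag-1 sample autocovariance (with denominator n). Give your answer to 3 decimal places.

6.669

Mean x̄ = (33 + 33 + 39 + 39 + 37 + 36 + 43 + 43 + 43)/9 = 38.4444
Σ_{t=1}^{8}(x_t−x̄)(x_{t+1}−x̄) = 60.0247
γ_1 = 60.0247 / 9 = 6.669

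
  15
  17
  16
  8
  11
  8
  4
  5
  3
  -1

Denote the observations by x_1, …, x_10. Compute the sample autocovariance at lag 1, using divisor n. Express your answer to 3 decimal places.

20.184

Mean x̄ = (15 + 17 + 16 + 8 + 11 + 8 + 4 + 5 + 3 − 1)/10 = 8.6000
Σ_{t=1}^{9}(x_t−x̄)(x_{t+1}−x̄) = 201.8400
γ_1 = 201.8400 / 10 = 20.184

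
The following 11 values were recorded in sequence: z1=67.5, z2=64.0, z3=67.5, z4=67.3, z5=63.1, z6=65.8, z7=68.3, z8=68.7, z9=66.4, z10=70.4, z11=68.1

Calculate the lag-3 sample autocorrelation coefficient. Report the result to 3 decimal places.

Mean z̄ = (67.5 + 64.0 + 67.5 + 67.3 + 63.1 + 65.8 + 68.3 + 68.7 + 66.4 + 70.4 + 68.1)/11 = 67.0091
Numerator Σ_{t=1}^{8}(z_t−z̄)(z_{t+3}−z̄) = 12.0361
Denominator Σ(z_t−z̄)² = 43.9491
r_3 = 12.0361 / 43.9491 = 0.274

0.274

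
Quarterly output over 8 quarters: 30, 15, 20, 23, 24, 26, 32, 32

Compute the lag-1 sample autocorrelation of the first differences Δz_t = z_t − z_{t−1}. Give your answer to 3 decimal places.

First differences Δz: -15, 5, 3, 1, 2, 6, 0
Mean of differences = 0.2857
Numerator Σ(Δz_t−Δz̄)(Δz_{t+1}−Δz̄) = -47.9388
Denominator Σ(Δz_t−Δz̄)² = 299.4286
r_1(Δz) = -47.9388 / 299.4286 = -0.160

-0.160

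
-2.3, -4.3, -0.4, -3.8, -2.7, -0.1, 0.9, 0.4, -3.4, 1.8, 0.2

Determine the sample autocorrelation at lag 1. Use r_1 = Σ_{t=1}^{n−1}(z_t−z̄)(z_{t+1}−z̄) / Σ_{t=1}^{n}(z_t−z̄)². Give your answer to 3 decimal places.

Mean z̄ = (-2.3 − 4.3 − 0.4 − 3.8 − 2.7 − 0.1 + 0.9 + 0.4 − 3.4 + 1.8 + 0.2)/11 = -1.2455
Numerator Σ_{t=1}^{10}(z_t−z̄)(z_{t+1}−z̄) = 0.8116
Denominator Σ(z_t−z̄)² = 44.4273
r_1 = 0.8116 / 44.4273 = 0.018

0.018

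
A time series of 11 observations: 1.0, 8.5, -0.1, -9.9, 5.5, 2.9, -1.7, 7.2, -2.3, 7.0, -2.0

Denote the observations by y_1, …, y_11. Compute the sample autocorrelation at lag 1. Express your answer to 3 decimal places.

-0.404

Mean ȳ = (1.0 + 8.5 − 0.1 − 9.9 + 5.5 + 2.9 − 1.7 + 7.2 − 2.3 + 7.0 − 2.0)/11 = 1.4636
Numerator Σ_{t=1}^{10}(y_t−ȳ)(y_{t+1}−ȳ) = -120.8604
Denominator Σ(y_t−ȳ)² = 299.3855
r_1 = -120.8604 / 299.3855 = -0.404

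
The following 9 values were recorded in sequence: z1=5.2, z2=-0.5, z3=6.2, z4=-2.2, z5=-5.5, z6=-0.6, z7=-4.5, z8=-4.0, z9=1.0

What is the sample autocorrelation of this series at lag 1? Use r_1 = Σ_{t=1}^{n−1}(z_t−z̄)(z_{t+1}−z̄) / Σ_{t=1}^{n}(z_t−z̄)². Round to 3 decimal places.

Mean z̄ = (5.2 − 0.5 + 6.2 − 2.2 − 5.5 − 0.6 − 4.5 − 4.0 + 1.0)/9 = -0.5444
Numerator Σ_{t=1}^{8}(z_t−z̄)(z_{t+1}−z̄) = 6.4202
Denominator Σ(z_t−z̄)² = 135.7622
r_1 = 6.4202 / 135.7622 = 0.047

0.047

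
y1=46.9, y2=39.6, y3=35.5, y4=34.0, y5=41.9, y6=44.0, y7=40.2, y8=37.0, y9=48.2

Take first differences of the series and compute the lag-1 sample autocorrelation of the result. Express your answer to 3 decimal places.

0.033

First differences Δy: -7.3, -4.1, -1.5, 7.9, 2.1, -3.8, -3.2, 11.2
Mean of differences = 0.1625
Numerator Σ(Δy_t−Δȳ)(Δy_{t+1}−Δȳ) = 9.5561
Denominator Σ(Δy_t−Δȳ)² = 289.0788
r_1(Δy) = 9.5561 / 289.0788 = 0.033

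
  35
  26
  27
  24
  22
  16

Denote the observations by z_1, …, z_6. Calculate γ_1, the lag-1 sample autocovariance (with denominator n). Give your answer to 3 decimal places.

Mean z̄ = (35 + 26 + 27 + 24 + 22 + 16)/6 = 25.0000
Deviations: 10.0000, 1.0000, 2.0000, -1.0000, -3.0000, -9.0000
Σ_{t=1}^{5}(z_t−z̄)(z_{t+1}−z̄) = 40.0000
γ_1 = 40.0000 / 6 = 6.667

6.667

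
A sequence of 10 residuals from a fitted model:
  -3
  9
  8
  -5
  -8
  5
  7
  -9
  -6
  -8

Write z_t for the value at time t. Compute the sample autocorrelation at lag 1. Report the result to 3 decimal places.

0.162

Mean z̄ = (-3 + 9 + 8 − 5 − 8 + 5 + 7 − 9 − 6 − 8)/10 = -1.0000
Numerator Σ_{t=1}^{9}(z_t−z̄)(z_{t+1}−z̄) = 79.0000
Denominator Σ(z_t−z̄)² = 488.0000
r_1 = 79.0000 / 488.0000 = 0.162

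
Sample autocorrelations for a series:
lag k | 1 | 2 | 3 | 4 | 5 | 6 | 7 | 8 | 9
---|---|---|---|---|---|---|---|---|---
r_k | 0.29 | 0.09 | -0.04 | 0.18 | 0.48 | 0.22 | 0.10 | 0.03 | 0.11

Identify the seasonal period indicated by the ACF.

5

The largest autocorrelation is r_5 = 0.48; the remaining lags stay at or below 0.29. The elevated value at lag 1 (0.29), dropping to 0.09 at lag 2, reflects decaying short-term dependence rather than seasonality.
The dominant spike at lag 5 indicates a seasonal period of 5.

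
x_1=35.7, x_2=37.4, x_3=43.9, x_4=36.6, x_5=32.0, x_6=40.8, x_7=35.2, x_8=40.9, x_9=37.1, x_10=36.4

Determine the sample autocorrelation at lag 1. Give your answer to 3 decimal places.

Mean x̄ = (35.7 + 37.4 + 43.9 + 36.6 + 32.0 + 40.8 + 35.2 + 40.9 + 37.1 + 36.4)/10 = 37.6000
Numerator Σ_{t=1}^{9}(x_t−x̄)(x_{t+1}−x̄) = -36.1500
Denominator Σ(x_t−x̄)² = 104.2800
r_1 = -36.1500 / 104.2800 = -0.347

-0.347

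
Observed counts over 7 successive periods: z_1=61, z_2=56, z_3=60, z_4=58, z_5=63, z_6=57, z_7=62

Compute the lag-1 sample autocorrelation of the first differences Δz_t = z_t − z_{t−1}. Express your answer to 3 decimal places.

First differences Δz: -5, 4, -2, 5, -6, 5
Mean of differences = 0.1667
Numerator Σ(Δz_t−Δz̄)(Δz_{t+1}−Δz̄) = -98.1944
Denominator Σ(Δz_t−Δz̄)² = 130.8333
r_1(Δz) = -98.1944 / 130.8333 = -0.751

-0.751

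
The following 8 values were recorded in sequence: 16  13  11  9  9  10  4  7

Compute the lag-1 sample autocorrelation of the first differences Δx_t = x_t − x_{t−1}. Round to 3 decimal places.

First differences Δx: -3, -2, -2, 0, 1, -6, 3
Mean of differences = -1.2857
Numerator Σ(Δx_t−Δx̄)(Δx_{t+1}−Δx̄) = -27.2245
Denominator Σ(Δx_t−Δx̄)² = 51.4286
r_1(Δx) = -27.2245 / 51.4286 = -0.529

-0.529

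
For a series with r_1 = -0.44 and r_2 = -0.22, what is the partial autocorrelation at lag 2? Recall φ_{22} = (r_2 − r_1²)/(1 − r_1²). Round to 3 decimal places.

φ_{22} = (r_2 − r_1²) / (1 − r_1²)
r_1² = (-0.44)² = 0.1936
Numerator = -0.22 − 0.1936 = -0.4136; denominator = 1 − 0.1936 = 0.8064
φ_{22} = -0.4136 / 0.8064 = -0.513

-0.513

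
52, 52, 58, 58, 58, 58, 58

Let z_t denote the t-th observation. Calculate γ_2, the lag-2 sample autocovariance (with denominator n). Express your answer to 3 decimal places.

Mean z̄ = (52 + 52 + 58 + 58 + 58 + 58 + 58)/7 = 56.2857
Deviations: -4.2857, -4.2857, 1.7143, 1.7143, 1.7143, 1.7143, 1.7143
Σ_{t=1}^{5}(z_t−z̄)(z_{t+2}−z̄) = -5.8776
γ_2 = -5.8776 / 7 = -0.840

-0.840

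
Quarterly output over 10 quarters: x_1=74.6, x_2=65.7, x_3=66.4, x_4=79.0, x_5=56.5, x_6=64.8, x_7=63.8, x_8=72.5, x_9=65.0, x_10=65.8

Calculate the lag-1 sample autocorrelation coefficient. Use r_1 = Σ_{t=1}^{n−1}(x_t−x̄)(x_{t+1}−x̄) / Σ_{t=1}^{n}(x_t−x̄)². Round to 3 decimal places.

-0.379

Mean x̄ = (74.6 + 65.7 + 66.4 + 79.0 + 56.5 + 64.8 + 63.8 + 72.5 + 65.0 + 65.8)/10 = 67.4100
Numerator Σ_{t=1}^{9}(x_t−x̄)(x_{t+1}−x̄) = -137.5851
Denominator Σ(x_t−x̄)² = 363.1490
r_1 = -137.5851 / 363.1490 = -0.379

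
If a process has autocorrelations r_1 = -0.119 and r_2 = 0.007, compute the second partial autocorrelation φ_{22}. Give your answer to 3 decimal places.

-0.007

φ_{22} = (r_2 − r_1²) / (1 − r_1²)
r_1² = (-0.119)² = 0.014161
Numerator = 0.007 − 0.0142 = -0.0072; denominator = 1 − 0.0142 = 0.9858
φ_{22} = -0.0072 / 0.9858 = -0.007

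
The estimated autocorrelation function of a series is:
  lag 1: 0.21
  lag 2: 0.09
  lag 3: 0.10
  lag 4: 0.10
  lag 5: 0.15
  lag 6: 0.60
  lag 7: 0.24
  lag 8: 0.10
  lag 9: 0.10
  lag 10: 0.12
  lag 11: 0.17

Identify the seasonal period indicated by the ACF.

6

The largest autocorrelation is r_6 = 0.60; the remaining lags stay at or below 0.24.
The dominant spike at lag 6 indicates a seasonal period of 6.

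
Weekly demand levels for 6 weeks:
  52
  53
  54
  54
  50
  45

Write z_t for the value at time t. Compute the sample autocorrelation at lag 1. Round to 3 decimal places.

Mean z̄ = (52 + 53 + 54 + 54 + 50 + 45)/6 = 51.3333
Deviations from mean: 0.6667, 1.6667, 2.6667, 2.6667, -1.3333, -6.3333
Σ(z_t−z̄)(z_{t+1}−z̄) = (1.1111) + (4.4444) + (7.1111) + (-3.5556) + (8.4444) = 17.5556
Denominator Σ(z_t−z̄)² = 59.3333
r_1 = 17.5556 / 59.3333 = 0.296

0.296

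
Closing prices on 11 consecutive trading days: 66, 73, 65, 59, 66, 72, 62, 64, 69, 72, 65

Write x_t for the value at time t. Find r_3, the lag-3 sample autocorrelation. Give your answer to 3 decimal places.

Mean x̄ = (66 + 73 + 65 + 59 + 66 + 72 + 62 + 64 + 69 + 72 + 65)/11 = 66.6364
Numerator Σ_{t=1}^{8}(x_t−x̄)(x_{t+3}−x̄) = 21.2397
Denominator Σ(x_t−x̄)² = 196.5455
r_3 = 21.2397 / 196.5455 = 0.108

0.108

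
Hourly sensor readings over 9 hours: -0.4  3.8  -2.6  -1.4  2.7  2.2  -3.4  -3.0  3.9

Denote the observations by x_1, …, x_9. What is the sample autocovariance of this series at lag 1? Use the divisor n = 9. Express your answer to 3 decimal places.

-1.587

Mean x̄ = (-0.4 + 3.8 − 2.6 − 1.4 + 2.7 + 2.2 − 3.4 − 3.0 + 3.9)/9 = 0.2000
Σ_{t=1}^{8}(x_t−x̄)(x_{t+1}−x̄) = -14.2800
γ_1 = -14.2800 / 9 = -1.587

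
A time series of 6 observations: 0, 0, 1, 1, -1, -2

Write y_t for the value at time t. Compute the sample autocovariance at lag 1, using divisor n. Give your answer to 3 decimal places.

0.356

Mean ȳ = (0 + 0 + 1 + 1 − 1 − 2)/6 = -0.1667
Σ_{t=1}^{5}(y_t−ȳ)(y_{t+1}−ȳ) = 2.1389
γ_1 = 2.1389 / 6 = 0.356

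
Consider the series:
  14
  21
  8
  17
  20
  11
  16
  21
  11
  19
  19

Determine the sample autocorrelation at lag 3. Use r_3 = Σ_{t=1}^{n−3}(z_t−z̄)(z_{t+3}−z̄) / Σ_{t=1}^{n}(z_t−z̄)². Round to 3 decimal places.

Mean z̄ = (14 + 21 + 8 + 17 + 20 + 11 + 16 + 21 + 11 + 19 + 19)/11 = 16.0909
Numerator Σ_{t=1}^{8}(z_t−z̄)(z_{t+3}−z̄) = 117.5207
Denominator Σ(z_t−z̄)² = 202.9091
r_3 = 117.5207 / 202.9091 = 0.579

0.579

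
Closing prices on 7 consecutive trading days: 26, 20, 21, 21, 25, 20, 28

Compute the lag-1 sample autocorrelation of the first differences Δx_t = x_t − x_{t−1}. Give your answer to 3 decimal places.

-0.468

First differences Δx: -6, 1, 0, 4, -5, 8
Mean of differences = 0.3333
Numerator Σ(Δx_t−Δx̄)(Δx_{t+1}−Δx̄) = -66.1111
Denominator Σ(Δx_t−Δx̄)² = 141.3333
r_1(Δx) = -66.1111 / 141.3333 = -0.468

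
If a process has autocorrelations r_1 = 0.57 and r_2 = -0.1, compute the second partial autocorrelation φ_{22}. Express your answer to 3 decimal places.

φ_{22} = (r_2 − r_1²) / (1 − r_1²)
r_1² = (0.57)² = 0.3249
Numerator = -0.1 − 0.3249 = -0.4249; denominator = 1 − 0.3249 = 0.6751
φ_{22} = -0.4249 / 0.6751 = -0.629

-0.629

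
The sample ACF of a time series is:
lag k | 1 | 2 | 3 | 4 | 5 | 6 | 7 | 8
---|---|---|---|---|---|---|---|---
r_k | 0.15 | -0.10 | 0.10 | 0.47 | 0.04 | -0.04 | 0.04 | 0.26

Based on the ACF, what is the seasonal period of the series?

4

The largest autocorrelation is r_4 = 0.47, with a weaker echo at lag 8 (0.26); the remaining lags stay at or below 0.15.
The dominant spike at lag 4 indicates a seasonal period of 4.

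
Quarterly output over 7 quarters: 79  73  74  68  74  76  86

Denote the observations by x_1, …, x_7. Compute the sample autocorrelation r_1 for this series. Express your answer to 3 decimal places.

0.130

Mean x̄ = (79 + 73 + 74 + 68 + 74 + 76 + 86)/7 = 75.7143
Deviations from mean: 3.2857, -2.7143, -1.7143, -7.7143, -1.7143, 0.2857, 10.2857
Numerator Σ_{t=1}^{6}(x_t−x̄)(x_{t+1}−x̄) = 24.6327
Denominator Σ(x_t−x̄)² = 189.4286
r_1 = 24.6327 / 189.4286 = 0.130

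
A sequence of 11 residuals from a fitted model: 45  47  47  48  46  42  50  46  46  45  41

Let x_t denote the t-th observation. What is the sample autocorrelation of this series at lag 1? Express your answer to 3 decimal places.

-0.129

Mean x̄ = (45 + 47 + 47 + 48 + 46 + 42 + 50 + 46 + 46 + 45 + 41)/11 = 45.7273
Numerator Σ_{t=1}^{10}(x_t−x̄)(x_{t+1}−x̄) = -8.2562
Denominator Σ(x_t−x̄)² = 64.1818
r_1 = -8.2562 / 64.1818 = -0.129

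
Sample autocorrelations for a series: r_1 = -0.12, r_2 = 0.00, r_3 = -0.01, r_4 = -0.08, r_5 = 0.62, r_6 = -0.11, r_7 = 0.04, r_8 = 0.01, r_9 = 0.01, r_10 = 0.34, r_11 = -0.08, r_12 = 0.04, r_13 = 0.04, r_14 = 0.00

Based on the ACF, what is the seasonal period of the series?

The largest autocorrelation is r_5 = 0.62, with a weaker echo at lag 10 (0.34); the remaining lags stay at or below 0.04.
The dominant spike at lag 5 indicates a seasonal period of 5.

5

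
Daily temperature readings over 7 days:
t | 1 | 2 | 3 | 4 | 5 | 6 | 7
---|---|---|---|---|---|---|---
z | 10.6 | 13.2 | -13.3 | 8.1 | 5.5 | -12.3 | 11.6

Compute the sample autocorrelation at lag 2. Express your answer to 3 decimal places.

Mean z̄ = (10.6 + 13.2 − 13.3 + 8.1 + 5.5 − 12.3 + 11.6)/7 = 3.3429
Deviations from mean: 7.2571, 9.8571, -16.6429, 4.7571, 2.1571, -15.6429, 8.2571
Σ(z_t−z̄)(z_{t+2}−z̄) = (-120.7796) + (46.8918) + (-35.9010) + (-74.4153) + (17.8118) = -166.3922
Denominator Σ(z_t−z̄)² = 766.9771
r_2 = -166.3922 / 766.9771 = -0.217

-0.217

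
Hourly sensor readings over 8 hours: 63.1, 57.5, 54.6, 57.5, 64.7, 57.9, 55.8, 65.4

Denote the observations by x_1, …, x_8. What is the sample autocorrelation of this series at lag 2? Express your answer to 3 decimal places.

-0.523

Mean x̄ = (63.1 + 57.5 + 54.6 + 57.5 + 64.7 + 57.9 + 55.8 + 65.4)/8 = 59.5625
Deviations from mean: 3.5375, -2.0625, -4.9625, -2.0625, 5.1375, -1.6625, -3.7625, 5.8375
Σ(x_t−x̄)(x_{t+2}−x̄) = (-17.5548) + (4.2539) + (-25.4948) + (3.4289) + (-19.3298) + (-9.7048) = -64.4016
Denominator Σ(x_t−x̄)² = 123.0388
r_2 = -64.4016 / 123.0388 = -0.523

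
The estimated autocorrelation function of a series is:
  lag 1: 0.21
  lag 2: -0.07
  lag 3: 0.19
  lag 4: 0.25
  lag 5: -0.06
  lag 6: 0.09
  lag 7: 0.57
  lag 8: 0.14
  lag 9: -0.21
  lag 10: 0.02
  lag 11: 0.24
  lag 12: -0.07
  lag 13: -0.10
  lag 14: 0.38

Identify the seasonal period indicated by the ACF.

7

The largest autocorrelation is r_7 = 0.57, with a weaker echo at lag 14 (0.38); the remaining lags stay at or below 0.25.
The dominant spike at lag 7 indicates a seasonal period of 7.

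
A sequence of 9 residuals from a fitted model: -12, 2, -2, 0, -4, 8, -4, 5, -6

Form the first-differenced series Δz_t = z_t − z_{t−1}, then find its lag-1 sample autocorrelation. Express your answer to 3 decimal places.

-0.660

First differences Δz: 14, -4, 2, -4, 12, -12, 9, -11
Mean of differences = 0.7500
Numerator Σ(Δz_t−Δz̄)(Δz_{t+1}−Δz̄) = -473.8125
Denominator Σ(Δz_t−Δz̄)² = 717.5000
r_1(Δz) = -473.8125 / 717.5000 = -0.660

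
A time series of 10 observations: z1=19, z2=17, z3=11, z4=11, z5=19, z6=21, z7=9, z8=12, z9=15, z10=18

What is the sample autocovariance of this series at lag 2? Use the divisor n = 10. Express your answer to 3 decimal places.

Mean z̄ = (19 + 17 + 11 + 11 + 19 + 21 + 9 + 12 + 15 + 18)/10 = 15.2000
Σ_{t=1}^{8}(z_t−z̄)(z_{t+2}−z̄) = -113.6800
γ_2 = -113.6800 / 10 = -11.368

-11.368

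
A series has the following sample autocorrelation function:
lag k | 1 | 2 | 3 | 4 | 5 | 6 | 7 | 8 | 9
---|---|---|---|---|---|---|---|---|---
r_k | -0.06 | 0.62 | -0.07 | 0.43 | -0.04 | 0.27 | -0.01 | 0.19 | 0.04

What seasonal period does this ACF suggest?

2

The largest autocorrelation is r_2 = 0.62, with weaker echoes at lags 4 (0.43), 6 (0.27) and 8 (0.19); the remaining lags stay at or below 0.04.
The dominant spike at lag 2 indicates a seasonal period of 2.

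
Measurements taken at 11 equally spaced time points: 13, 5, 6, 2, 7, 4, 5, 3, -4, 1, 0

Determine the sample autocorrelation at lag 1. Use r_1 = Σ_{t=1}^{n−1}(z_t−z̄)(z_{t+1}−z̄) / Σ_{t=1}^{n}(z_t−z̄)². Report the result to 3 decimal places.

Mean z̄ = (13 + 5 + 6 + 2 + 7 + 4 + 5 + 3 − 4 + 1 + 0)/11 = 3.8182
Numerator Σ_{t=1}^{10}(z_t−z̄)(z_{t+1}−z̄) = 42.6942
Denominator Σ(z_t−z̄)² = 189.6364
r_1 = 42.6942 / 189.6364 = 0.225

0.225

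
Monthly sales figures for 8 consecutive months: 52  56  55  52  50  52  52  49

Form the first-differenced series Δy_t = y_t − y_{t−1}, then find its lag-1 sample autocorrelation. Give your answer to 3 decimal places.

-0.022

First differences Δy: 4, -1, -3, -2, 2, 0, -3
Mean of differences = -0.4286
Numerator Σ(Δy_t−Δȳ)(Δy_{t+1}−Δȳ) = -0.8980
Denominator Σ(Δy_t−Δȳ)² = 41.7143
r_1(Δy) = -0.8980 / 41.7143 = -0.022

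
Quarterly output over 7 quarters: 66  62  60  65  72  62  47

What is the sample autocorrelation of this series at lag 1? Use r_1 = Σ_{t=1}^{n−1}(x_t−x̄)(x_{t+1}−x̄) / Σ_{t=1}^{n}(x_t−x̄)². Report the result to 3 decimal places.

Mean x̄ = (66 + 62 + 60 + 65 + 72 + 62 + 47)/7 = 62.0000
Deviations from mean: 4.0000, 0.0000, -2.0000, 3.0000, 10.0000, 0.0000, -15.0000
Numerator Σ_{t=1}^{6}(x_t−x̄)(x_{t+1}−x̄) = 24.0000
Denominator Σ(x_t−x̄)² = 354.0000
r_1 = 24.0000 / 354.0000 = 0.068

0.068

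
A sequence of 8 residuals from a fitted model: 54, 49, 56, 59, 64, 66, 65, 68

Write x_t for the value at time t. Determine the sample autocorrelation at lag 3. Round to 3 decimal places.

Mean x̄ = (54 + 49 + 56 + 59 + 64 + 66 + 65 + 68)/8 = 60.1250
Deviations from mean: -6.1250, -11.1250, -4.1250, -1.1250, 3.8750, 5.8750, 4.8750, 7.8750
Numerator Σ_{t=1}^{5}(x_t−x̄)(x_{t+3}−x̄) = -35.4219
Denominator Σ(x_t−x̄)² = 314.8750
r_3 = -35.4219 / 314.8750 = -0.112

-0.112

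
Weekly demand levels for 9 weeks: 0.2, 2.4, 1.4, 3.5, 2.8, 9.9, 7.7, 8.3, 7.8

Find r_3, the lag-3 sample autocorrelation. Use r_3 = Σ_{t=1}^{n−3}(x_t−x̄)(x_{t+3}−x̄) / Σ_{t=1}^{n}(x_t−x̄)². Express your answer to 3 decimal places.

Mean x̄ = (0.2 + 2.4 + 1.4 + 3.5 + 2.8 + 9.9 + 7.7 + 8.3 + 7.8)/9 = 4.8889
Σ(x_t−x̄)(x_{t+3}−x̄) = (6.5123) + (5.1990) + (-17.4832) + (-3.9043) + (-7.1254) + (14.5879) = -2.2137
Denominator Σ(x_t−x̄)² = 99.7689
r_3 = -2.2137 / 99.7689 = -0.022

-0.022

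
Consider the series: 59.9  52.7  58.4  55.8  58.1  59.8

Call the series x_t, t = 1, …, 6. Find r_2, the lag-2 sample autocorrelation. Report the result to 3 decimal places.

0.181

Mean x̄ = (59.9 + 52.7 + 58.4 + 55.8 + 58.1 + 59.8)/6 = 57.4500
Deviations from mean: 2.4500, -4.7500, 0.9500, -1.6500, 0.6500, 2.3500
Σ(x_t−x̄)(x_{t+2}−x̄) = (2.3275) + (7.8375) + (0.6175) + (-3.8775) = 6.9050
Denominator Σ(x_t−x̄)² = 38.1350
r_2 = 6.9050 / 38.1350 = 0.181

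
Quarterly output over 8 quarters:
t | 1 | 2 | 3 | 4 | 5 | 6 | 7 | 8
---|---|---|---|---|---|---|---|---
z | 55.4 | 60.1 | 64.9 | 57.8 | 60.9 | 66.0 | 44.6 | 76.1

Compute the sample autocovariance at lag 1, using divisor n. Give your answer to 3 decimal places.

-43.008

Mean z̄ = (55.4 + 60.1 + 64.9 + 57.8 + 60.9 + 66.0 + 44.6 + 76.1)/8 = 60.7250
Σ_{t=1}^{7}(z_t−z̄)(z_{t+1}−z̄) = -344.0631
γ_1 = -344.0631 / 8 = -43.008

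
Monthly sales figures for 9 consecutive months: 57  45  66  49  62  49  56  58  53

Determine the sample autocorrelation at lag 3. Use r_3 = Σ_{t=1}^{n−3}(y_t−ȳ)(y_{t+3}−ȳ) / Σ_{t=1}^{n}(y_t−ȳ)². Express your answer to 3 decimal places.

Mean ȳ = (57 + 45 + 66 + 49 + 62 + 49 + 56 + 58 + 53)/9 = 55.0000
Σ(y_t−ȳ)(y_{t+3}−ȳ) = (-12.0000) + (-70.0000) + (-66.0000) + (-6.0000) + (21.0000) + (12.0000) = -121.0000
Denominator Σ(y_t−ȳ)² = 360.0000
r_3 = -121.0000 / 360.0000 = -0.336

-0.336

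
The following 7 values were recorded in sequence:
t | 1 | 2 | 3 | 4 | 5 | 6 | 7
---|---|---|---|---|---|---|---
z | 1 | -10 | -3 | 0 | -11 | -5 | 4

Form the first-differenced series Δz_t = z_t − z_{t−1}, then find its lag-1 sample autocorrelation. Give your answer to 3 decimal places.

-0.250

First differences Δz: -11, 7, 3, -11, 6, 9
Mean of differences = 0.5000
Numerator Σ(Δz_t−Δz̄)(Δz_{t+1}−Δz̄) = -103.7500
Denominator Σ(Δz_t−Δz̄)² = 415.5000
r_1(Δz) = -103.7500 / 415.5000 = -0.250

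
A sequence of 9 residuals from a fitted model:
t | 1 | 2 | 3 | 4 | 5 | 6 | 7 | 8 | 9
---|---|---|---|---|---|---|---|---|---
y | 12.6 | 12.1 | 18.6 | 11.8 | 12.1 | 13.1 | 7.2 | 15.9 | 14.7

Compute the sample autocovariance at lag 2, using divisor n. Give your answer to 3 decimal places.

-1.159

Mean ȳ = (12.6 + 12.1 + 18.6 + 11.8 + 12.1 + 13.1 + 7.2 + 15.9 + 14.7)/9 = 13.1222
Σ_{t=1}^{7}(y_t−ȳ)(y_{t+2}−ȳ) = -10.4310
γ_2 = -10.4310 / 9 = -1.159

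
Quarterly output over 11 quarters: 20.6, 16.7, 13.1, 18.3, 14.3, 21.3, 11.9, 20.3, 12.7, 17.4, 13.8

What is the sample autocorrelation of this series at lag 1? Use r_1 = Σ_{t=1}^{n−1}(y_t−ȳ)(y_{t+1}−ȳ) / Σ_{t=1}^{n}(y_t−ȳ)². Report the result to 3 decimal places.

Mean ȳ = (20.6 + 16.7 + 13.1 + 18.3 + 14.3 + 21.3 + 11.9 + 20.3 + 12.7 + 17.4 + 13.8)/11 = 16.4000
Numerator Σ_{t=1}^{10}(y_t−ȳ)(y_{t+1}−ȳ) = -80.6100
Denominator Σ(y_t−ȳ)² = 117.5600
r_1 = -80.6100 / 117.5600 = -0.686

-0.686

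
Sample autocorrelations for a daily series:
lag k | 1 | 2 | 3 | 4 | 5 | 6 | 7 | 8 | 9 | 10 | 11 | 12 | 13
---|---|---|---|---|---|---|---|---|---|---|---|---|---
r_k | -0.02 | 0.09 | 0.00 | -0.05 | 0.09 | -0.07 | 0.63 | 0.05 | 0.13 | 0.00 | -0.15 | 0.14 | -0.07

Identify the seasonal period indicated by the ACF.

7

The largest autocorrelation is r_7 = 0.63; the remaining lags stay at or below 0.14.
The dominant spike at lag 7 indicates a seasonal period of 7.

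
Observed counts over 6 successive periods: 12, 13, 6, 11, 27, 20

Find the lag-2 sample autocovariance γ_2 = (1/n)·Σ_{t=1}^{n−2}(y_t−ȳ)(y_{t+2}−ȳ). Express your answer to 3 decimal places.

-15.870

Mean ȳ = (12 + 13 + 6 + 11 + 27 + 20)/6 = 14.8333
Σ_{t=1}^{4}(y_t−ȳ)(y_{t+2}−ȳ) = -95.2222
γ_2 = -95.2222 / 6 = -15.870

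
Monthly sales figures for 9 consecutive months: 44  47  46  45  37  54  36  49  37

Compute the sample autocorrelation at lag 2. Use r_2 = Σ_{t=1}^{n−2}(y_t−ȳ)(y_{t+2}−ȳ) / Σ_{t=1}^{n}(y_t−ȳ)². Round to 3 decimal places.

0.534

Mean ȳ = (44 + 47 + 46 + 45 + 37 + 54 + 36 + 49 + 37)/9 = 43.8889
Σ(y_t−ȳ)(y_{t+2}−ȳ) = (0.2346) + (3.4568) + (-14.5432) + (11.2346) + (54.3457) + (51.6790) + (54.3457) = 160.7531
Denominator Σ(y_t−ȳ)² = 300.8889
r_2 = 160.7531 / 300.8889 = 0.534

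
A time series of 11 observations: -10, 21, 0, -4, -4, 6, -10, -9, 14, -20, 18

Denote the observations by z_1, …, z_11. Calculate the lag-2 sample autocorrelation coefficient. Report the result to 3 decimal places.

0.100

Mean z̄ = (-10 + 21 + 0 − 4 − 4 + 6 − 10 − 9 + 14 − 20 + 18)/11 = 0.1818
Numerator Σ_{t=1}^{9}(z_t−z̄)(z_{t+2}−z̄) = 171.2066
Denominator Σ(z_t−z̄)² = 1709.6364
r_2 = 171.2066 / 1709.6364 = 0.100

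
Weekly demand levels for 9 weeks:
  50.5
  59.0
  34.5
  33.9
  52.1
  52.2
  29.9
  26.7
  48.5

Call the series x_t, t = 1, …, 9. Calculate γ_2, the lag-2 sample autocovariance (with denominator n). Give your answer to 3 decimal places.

Mean x̄ = (50.5 + 59.0 + 34.5 + 33.9 + 52.1 + 52.2 + 29.9 + 26.7 + 48.5)/9 = 43.0333
Σ_{t=1}^{7}(x_t−x̄)(x_{t+2}−x̄) = -711.2289
γ_2 = -711.2289 / 9 = -79.025

-79.025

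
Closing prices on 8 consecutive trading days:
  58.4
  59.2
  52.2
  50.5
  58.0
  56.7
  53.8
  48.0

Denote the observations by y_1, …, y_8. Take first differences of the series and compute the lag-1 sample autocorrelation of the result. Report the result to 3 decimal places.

-0.043

First differences Δy: 0.8, -7.0, -1.7, 7.5, -1.3, -2.9, -5.8
Mean of differences = -1.4857
Numerator Σ(Δy_t−Δȳ)(Δy_{t+1}−Δȳ) = -5.8402
Denominator Σ(Δy_t−Δȳ)² = 137.0686
r_1(Δy) = -5.8402 / 137.0686 = -0.043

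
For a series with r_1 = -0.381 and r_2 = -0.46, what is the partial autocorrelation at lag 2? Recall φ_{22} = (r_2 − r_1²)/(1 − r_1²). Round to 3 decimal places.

φ_{22} = (r_2 − r_1²) / (1 − r_1²)
r_1² = (-0.381)² = 0.145161
Numerator = -0.46 − 0.1452 = -0.6052; denominator = 1 − 0.1452 = 0.8548
φ_{22} = -0.6052 / 0.8548 = -0.708

-0.708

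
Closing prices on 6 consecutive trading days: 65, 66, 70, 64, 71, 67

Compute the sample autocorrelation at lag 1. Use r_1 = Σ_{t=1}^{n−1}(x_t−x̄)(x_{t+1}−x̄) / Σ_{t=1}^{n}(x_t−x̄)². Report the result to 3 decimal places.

-0.580

Mean x̄ = (65 + 66 + 70 + 64 + 71 + 67)/6 = 67.1667
Deviations from mean: -2.1667, -1.1667, 2.8333, -3.1667, 3.8333, -0.1667
Σ(x_t−x̄)(x_{t+1}−x̄) = (2.5278) + (-3.3056) + (-8.9722) + (-12.1389) + (-0.6389) = -22.5278
Denominator Σ(x_t−x̄)² = 38.8333
r_1 = -22.5278 / 38.8333 = -0.580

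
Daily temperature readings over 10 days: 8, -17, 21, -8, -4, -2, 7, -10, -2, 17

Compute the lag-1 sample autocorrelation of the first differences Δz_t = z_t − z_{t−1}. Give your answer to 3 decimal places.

-0.618

First differences Δz: -25, 38, -29, 4, 2, 9, -17, 8, 19
Mean of differences = 1.0000
Numerator Σ(Δz_t−Δz̄)(Δz_{t+1}−Δz̄) = -2295.0000
Denominator Σ(Δz_t−Δz̄)² = 3716.0000
r_1(Δz) = -2295.0000 / 3716.0000 = -0.618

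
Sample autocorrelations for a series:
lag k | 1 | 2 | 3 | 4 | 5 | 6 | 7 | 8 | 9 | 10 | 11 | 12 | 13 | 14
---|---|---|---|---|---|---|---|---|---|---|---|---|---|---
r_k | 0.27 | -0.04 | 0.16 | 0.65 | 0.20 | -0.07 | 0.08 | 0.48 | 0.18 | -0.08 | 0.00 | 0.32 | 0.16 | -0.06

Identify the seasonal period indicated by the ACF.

4

The largest autocorrelation is r_4 = 0.65, with weaker echoes at lags 8 (0.48) and 12 (0.32); the remaining lags stay at or below 0.27.
The dominant spike at lag 4 indicates a seasonal period of 4.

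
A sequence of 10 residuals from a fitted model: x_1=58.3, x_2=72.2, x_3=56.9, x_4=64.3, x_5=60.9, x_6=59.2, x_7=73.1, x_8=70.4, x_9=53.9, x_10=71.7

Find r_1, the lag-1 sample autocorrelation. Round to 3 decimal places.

Mean x̄ = (58.3 + 72.2 + 56.9 + 64.3 + 60.9 + 59.2 + 73.1 + 70.4 + 53.9 + 71.7)/10 = 64.0900
Numerator Σ_{t=1}^{9}(x_t−x̄)(x_{t+1}−x̄) = -220.8991
Denominator Σ(x_t−x̄)² = 467.8690
r_1 = -220.8991 / 467.8690 = -0.472

-0.472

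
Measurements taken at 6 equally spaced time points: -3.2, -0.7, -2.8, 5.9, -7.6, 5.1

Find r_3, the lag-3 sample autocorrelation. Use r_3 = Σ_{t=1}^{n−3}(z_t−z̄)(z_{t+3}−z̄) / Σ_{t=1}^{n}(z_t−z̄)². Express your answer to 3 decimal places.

-0.212

Mean z̄ = (-3.2 − 0.7 − 2.8 + 5.9 − 7.6 + 5.1)/6 = -0.5500
Deviations from mean: -2.6500, -0.1500, -2.2500, 6.4500, -7.0500, 5.6500
Σ(z_t−z̄)(z_{t+3}−z̄) = (-17.0925) + (1.0575) + (-12.7125) = -28.7475
Denominator Σ(z_t−z̄)² = 135.3350
r_3 = -28.7475 / 135.3350 = -0.212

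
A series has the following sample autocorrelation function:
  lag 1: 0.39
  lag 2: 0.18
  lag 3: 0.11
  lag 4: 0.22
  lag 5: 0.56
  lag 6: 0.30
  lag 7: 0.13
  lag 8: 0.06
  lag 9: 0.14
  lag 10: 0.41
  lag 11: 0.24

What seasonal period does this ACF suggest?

The largest autocorrelation is r_5 = 0.56, with a weaker echo at lag 10 (0.41); the remaining lags stay at or below 0.39. The elevated value at lag 1 (0.39), dropping to 0.18 at lag 2, reflects decaying short-term dependence rather than seasonality.
The dominant spike at lag 5 indicates a seasonal period of 5.

5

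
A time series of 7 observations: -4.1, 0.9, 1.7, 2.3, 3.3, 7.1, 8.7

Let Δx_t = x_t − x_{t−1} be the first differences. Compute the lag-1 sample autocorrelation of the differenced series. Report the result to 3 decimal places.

First differences Δx: 5.0, 0.8, 0.6, 1.0, 3.8, 1.6
Mean of differences = 2.1333
Numerator Σ(Δx_t−Δx̄)(Δx_{t+1}−Δx̄) = -2.8178
Denominator Σ(Δx_t−Δx̄)² = 16.6933
r_1(Δx) = -2.8178 / 16.6933 = -0.169

-0.169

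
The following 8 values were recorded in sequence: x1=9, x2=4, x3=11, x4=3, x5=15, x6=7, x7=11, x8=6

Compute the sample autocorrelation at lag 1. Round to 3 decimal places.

Mean x̄ = (9 + 4 + 11 + 3 + 15 + 7 + 11 + 6)/8 = 8.2500
Deviations from mean: 0.7500, -4.2500, 2.7500, -5.2500, 6.7500, -1.2500, 2.7500, -2.2500
Σ(x_t−x̄)(x_{t+1}−x̄) = (-3.1875) + (-11.6875) + (-14.4375) + (-35.4375) + (-8.4375) + (-3.4375) + (-6.1875) = -82.8125
Denominator Σ(x_t−x̄)² = 113.5000
r_1 = -82.8125 / 113.5000 = -0.730

-0.730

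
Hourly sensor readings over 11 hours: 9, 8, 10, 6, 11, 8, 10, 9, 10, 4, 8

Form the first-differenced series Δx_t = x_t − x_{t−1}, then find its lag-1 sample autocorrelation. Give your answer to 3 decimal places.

First differences Δx: -1, 2, -4, 5, -3, 2, -1, 1, -6, 4
Mean of differences = -0.1000
Numerator Σ(Δx_t−Δx̄)(Δx_{t+1}−Δx̄) = -84.4100
Denominator Σ(Δx_t−Δx̄)² = 112.9000
r_1(Δx) = -84.4100 / 112.9000 = -0.748

-0.748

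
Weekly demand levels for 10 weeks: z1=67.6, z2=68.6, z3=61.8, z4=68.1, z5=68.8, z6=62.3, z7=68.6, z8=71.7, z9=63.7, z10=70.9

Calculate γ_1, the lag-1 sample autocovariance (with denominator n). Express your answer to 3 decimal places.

-4.748

Mean z̄ = (67.6 + 68.6 + 61.8 + 68.1 + 68.8 + 62.3 + 68.6 + 71.7 + 63.7 + 70.9)/10 = 67.2100
Σ_{t=1}^{9}(z_t−z̄)(z_{t+1}−z̄) = -47.4801
γ_1 = -47.4801 / 10 = -4.748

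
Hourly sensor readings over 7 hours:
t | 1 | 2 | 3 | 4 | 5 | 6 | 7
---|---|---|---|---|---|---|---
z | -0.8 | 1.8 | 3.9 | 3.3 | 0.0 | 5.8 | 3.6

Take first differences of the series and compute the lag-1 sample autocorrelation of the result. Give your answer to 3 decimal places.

First differences Δz: 2.6, 2.1, -0.6, -3.3, 5.8, -2.2
Mean of differences = 0.7333
Numerator Σ(Δz_t−Δz̄)(Δz_{t+1}−Δz̄) = -29.1911
Denominator Σ(Δz_t−Δz̄)² = 57.6733
r_1(Δz) = -29.1911 / 57.6733 = -0.506

-0.506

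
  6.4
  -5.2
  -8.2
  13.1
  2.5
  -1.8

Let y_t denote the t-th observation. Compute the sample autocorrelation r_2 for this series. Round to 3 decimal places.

-0.560

Mean ȳ = (6.4 − 5.2 − 8.2 + 13.1 + 2.5 − 1.8)/6 = 1.1333
Deviations from mean: 5.2667, -6.3333, -9.3333, 11.9667, 1.3667, -2.9333
Σ(y_t−ȳ)(y_{t+2}−ȳ) = (-49.1556) + (-75.7889) + (-12.7556) + (-35.1022) = -172.8022
Denominator Σ(y_t−ȳ)² = 308.6333
r_2 = -172.8022 / 308.6333 = -0.560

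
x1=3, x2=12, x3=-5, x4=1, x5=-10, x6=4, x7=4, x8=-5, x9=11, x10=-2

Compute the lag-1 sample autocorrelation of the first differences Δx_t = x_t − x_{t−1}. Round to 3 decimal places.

First differences Δx: 9, -17, 6, -11, 14, 0, -9, 16, -13
Mean of differences = -0.5556
Numerator Σ(Δx_t−Δx̄)(Δx_{t+1}−Δx̄) = -827.8642
Denominator Σ(Δx_t−Δx̄)² = 1226.2222
r_1(Δx) = -827.8642 / 1226.2222 = -0.675

-0.675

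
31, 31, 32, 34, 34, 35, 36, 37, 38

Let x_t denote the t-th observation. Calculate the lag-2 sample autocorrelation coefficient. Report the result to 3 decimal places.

0.324

Mean x̄ = (31 + 31 + 32 + 34 + 34 + 35 + 36 + 37 + 38)/9 = 34.2222
Numerator Σ_{t=1}^{7}(x_t−x̄)(x_{t+2}−x̄) = 16.6790
Denominator Σ(x_t−x̄)² = 51.5556
r_2 = 16.6790 / 51.5556 = 0.324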